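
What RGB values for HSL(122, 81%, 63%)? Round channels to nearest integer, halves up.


H=122°, S=0.81, L=0.63
C = (1-|2L-1|)×S = (1-|0.26|)×0.81 = 0.5994
H' = H/60 = 122/60 ≈ 2.0333; X = C×(1-|H' mod 2 - 1|) = 0.01998
m = L - C/2 = 0.63 - 0.2997 = 0.3303
Sector ⌊H'⌋ = 2 → (R',G',B') = (0.0, 0.5994, 0.01998)
RGB = ((R'+m)×255, (G'+m)×255, (B'+m)×255) = (84.2265, 237.0735, 89.3214)
Round half up → RGB(84, 237, 89)


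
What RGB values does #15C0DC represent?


15 → 21 (R)
C0 → 192 (G)
DC → 220 (B)
= RGB(21, 192, 220)


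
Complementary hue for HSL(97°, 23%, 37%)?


Complement = opposite side of color wheel = hue + 180°
H' = (97 + 180) mod 360 = 277°
S and L unchanged.
= HSL(277°, 23%, 37%)


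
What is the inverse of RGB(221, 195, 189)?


Invert: (255-R, 255-G, 255-B)
R: 255-221 = 34
G: 255-195 = 60
B: 255-189 = 66
= RGB(34, 60, 66)


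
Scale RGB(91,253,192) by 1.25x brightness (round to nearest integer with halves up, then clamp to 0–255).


Multiply each channel by 1.25, round half up, clamp to [0, 255]
R: 91×1.25 = 113.75 → round → 114
G: 253×1.25 = 316.25 → round → 316 → clamp → 255
B: 192×1.25 = 240
= RGB(114, 255, 240)


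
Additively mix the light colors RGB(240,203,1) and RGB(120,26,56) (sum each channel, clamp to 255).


Additive: each channel = min(255, C₁+C₂)
R: 240+120 = 360 → 255
G: 203+26 = 229 → 229
B: 1+56 = 57 → 57
= RGB(255, 229, 57)


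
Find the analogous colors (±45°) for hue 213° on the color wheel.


Base hue: 213°
Left analog: (213 - 45) mod 360 = 168°
Right analog: (213 + 45) mod 360 = 258°
Analogous hues = 168° and 258°


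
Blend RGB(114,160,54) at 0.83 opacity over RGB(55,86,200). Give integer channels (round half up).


C = α×F + (1-α)×B, with 1-α = 0.17
R: 0.83×114 + 0.17×55 = 94.62 + 9.35 = 103.97 → 104
G: 0.83×160 + 0.17×86 = 132.80 + 14.62 = 147.42 → 147
B: 0.83×54 + 0.17×200 = 44.82 + 34.00 = 78.82 → 79
= RGB(104, 147, 79)


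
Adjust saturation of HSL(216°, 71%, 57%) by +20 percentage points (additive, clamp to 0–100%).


Original S = 71%
Adjustment = +20 percentage points
New S = 71 + (20) = 91
Clamp to [0, 100] → 91
= HSL(216°, 91%, 57%)


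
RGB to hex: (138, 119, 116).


R = 138 → 8A (hex)
G = 119 → 77 (hex)
B = 116 → 74 (hex)
Hex = #8A7774


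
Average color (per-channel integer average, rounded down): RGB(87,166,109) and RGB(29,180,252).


Midpoint: each channel = ⌊(C₁+C₂)/2⌋
R: ⌊(87+29)/2⌋ = 58
G: ⌊(166+180)/2⌋ = 173
B: ⌊(109+252)/2⌋ = 180
= RGB(58, 173, 180)


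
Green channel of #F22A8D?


Color: #F22A8D
R = F2 = 242
G = 2A = 42
B = 8D = 141
Green = 42


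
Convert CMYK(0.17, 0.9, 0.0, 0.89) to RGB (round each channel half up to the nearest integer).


R = 255 × (1-C) × (1-K) = 255 × 0.83 × 0.11 = 23.2815 → 23
G = 255 × (1-M) × (1-K) = 255 × 0.10 × 0.11 = 2.805 → 3
B = 255 × (1-Y) × (1-K) = 255 × 1.00 × 0.11 = 28.05 → 28
= RGB(23, 3, 28)


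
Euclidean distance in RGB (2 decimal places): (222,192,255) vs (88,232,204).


d = √[(R₁-R₂)² + (G₁-G₂)² + (B₁-B₂)²]
d = √[(222-88)² + (192-232)² + (255-204)²]
d = √[17956 + 1600 + 2601]
d = √22157
d ≈ 148.85


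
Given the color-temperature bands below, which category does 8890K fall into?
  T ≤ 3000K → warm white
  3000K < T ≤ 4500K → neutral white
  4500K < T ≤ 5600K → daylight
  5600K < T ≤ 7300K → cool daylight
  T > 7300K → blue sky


Temperature: 8890K
8890K > 7300K → blue sky
Classification: blue sky


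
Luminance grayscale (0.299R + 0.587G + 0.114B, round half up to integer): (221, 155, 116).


Gray = 0.299×R + 0.587×G + 0.114×B
Gray = 0.299×221 + 0.587×155 + 0.114×116
Gray = 66.079 + 90.985 + 13.224
Gray = 170.288 → round half up → 170
Gray = 170


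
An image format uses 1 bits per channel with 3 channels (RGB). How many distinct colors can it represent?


Total bits = 1 bits/channel × 3 channels = 3 bits
Distinct colors = 2^3
= 8 colors


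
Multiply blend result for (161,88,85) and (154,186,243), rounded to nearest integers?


Multiply: C = A×B/255, rounded to nearest integer
R: 161×154/255 = 24794/255 ≈ 97.231 → 97
G: 88×186/255 = 16368/255 ≈ 64.188 → 64
B: 85×243/255 = 20655/255 ≈ 81.000 → 81
= RGB(97, 64, 81)


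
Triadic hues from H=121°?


Triadic: equally spaced at 120° intervals
H1 = 121°
H2 = (121 + 120) mod 360 = 241°
H3 = (121 + 240) mod 360 = 1°
Triadic = 121°, 241°, 1°


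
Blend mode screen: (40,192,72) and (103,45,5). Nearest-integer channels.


Screen: C = 255 - (255-A)×(255-B)/255, rounded to nearest integer
R: 255 - (255-40)×(255-103)/255 = 255 - 32680/255 ≈ 255 - 128.157 = 126.843 → 127
G: 255 - (255-192)×(255-45)/255 = 255 - 13230/255 ≈ 255 - 51.882 = 203.118 → 203
B: 255 - (255-72)×(255-5)/255 = 255 - 45750/255 ≈ 255 - 179.412 = 75.588 → 76
= RGB(127, 203, 76)


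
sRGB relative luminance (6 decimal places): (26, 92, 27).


Linearize each channel (sRGB transfer function): c = v/255; c_lin = c/12.92 if c ≤ 0.04045, else ((c+0.055)/1.055)^2.4
  R: 26/255 ≈ 0.101961 > 0.04045 → ((0.101961+0.055)/1.055)^2.4 ≈ 0.010330
  G: 92/255 ≈ 0.360784 > 0.04045 → ((0.360784+0.055)/1.055)^2.4 ≈ 0.107023
  B: 27/255 ≈ 0.105882 > 0.04045 → ((0.105882+0.055)/1.055)^2.4 ≈ 0.010960
R_lin = 0.010330, G_lin = 0.107023, B_lin = 0.010960
L = 0.2126×R + 0.7152×G + 0.0722×B
L = 0.2126×0.010330 + 0.7152×0.107023 + 0.0722×0.010960
L ≈ 0.079530


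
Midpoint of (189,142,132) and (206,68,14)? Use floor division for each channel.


Midpoint: each channel = ⌊(C₁+C₂)/2⌋
R: ⌊(189+206)/2⌋ = 197
G: ⌊(142+68)/2⌋ = 105
B: ⌊(132+14)/2⌋ = 73
= RGB(197, 105, 73)


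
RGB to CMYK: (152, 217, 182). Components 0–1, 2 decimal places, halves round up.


R'=152/255≈0.5961, G'=217/255≈0.8510, B'=182/255≈0.7137
K = 1 - max(R',G',B') = 1 - 217/255 = 38/255 = 0.14901… → 0.15
(1-R'-K)/(1-K) simplifies to (max-R)/max with max = 217:
C = (217-152)/217 = 65/217 = 0.29953… → 0.30
M = (217-217)/217 = 0/217 = 0 → 0.00
Y = (217-182)/217 = 35/217 = 0.16129… → 0.16
= CMYK(0.30, 0.00, 0.16, 0.15)


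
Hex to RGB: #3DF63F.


3D → 61 (R)
F6 → 246 (G)
3F → 63 (B)
= RGB(61, 246, 63)


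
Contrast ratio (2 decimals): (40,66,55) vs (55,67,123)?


Linearize each sRGB channel c=v/255: c/12.92 if c ≤ 0.04045 else ((c+0.055)/1.055)^2.4
L = 0.2126×R_lin + 0.7152×G_lin + 0.0722×B_lin
Color 1 (40,66,55):
  R=40: 40/255≈0.1569 > 0.04045 → ((0.1569+0.055)/1.055)^2.4 ≈ 0.02122
  G=66: 66/255≈0.2588 > 0.04045 → ((0.2588+0.055)/1.055)^2.4 ≈ 0.05448
  B=55: 55/255≈0.2157 > 0.04045 → ((0.2157+0.055)/1.055)^2.4 ≈ 0.03820
  L1 = 0.2126×0.02122 + 0.7152×0.05448 + 0.0722×0.03820 ≈ 0.04623
Color 2 (55,67,123):
  R=55: 55/255≈0.2157 > 0.04045 → ((0.2157+0.055)/1.055)^2.4 ≈ 0.03820
  G=67: 67/255≈0.2627 > 0.04045 → ((0.2627+0.055)/1.055)^2.4 ≈ 0.05613
  B=123: 123/255≈0.4824 > 0.04045 → ((0.4824+0.055)/1.055)^2.4 ≈ 0.19807
  L2 = 0.2126×0.03820 + 0.7152×0.05613 + 0.0722×0.19807 ≈ 0.06257
Lighter = 0.06257, Darker = 0.04623
Ratio = (L_lighter + 0.05) / (L_darker + 0.05)
Ratio = (0.06257 + 0.05) / (0.04623 + 0.05) = 0.11257 / 0.09623 ≈ 1.1697
Ratio ≈ 1.17:1


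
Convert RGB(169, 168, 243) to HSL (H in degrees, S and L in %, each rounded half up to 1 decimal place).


Normalize: R'=169/255≈0.6627, G'=168/255≈0.6588, B'=243/255≈0.9529
Max=243/255, Min=168/255, Δ=Max-Min=75/255
L = (Max+Min)/2 = (243+168)/510 = 411/510 = 0.80588… → L = 80.6%
L > 0.5 → S = Δ/(2-Max-Min) = 75/(510-243-168) = 75/99 = 0.75757… → S = 75.8%
(the 1/255 factors cancel in S and H, so raw channel differences can be used)
Max is B' → H = 60 × ((R-G)/Δ + 4) = 60 × ((169-168)/75 + 4)
  1/75 + 4 = 0.0133… + 4 = 4.0133…
  H = 60 × 4.0133… = 240.8° → H = 240.8°
= HSL(240.8°, 75.8%, 80.6%)


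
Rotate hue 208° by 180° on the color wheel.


New hue = (H + rotation) mod 360
New hue = (208 + 180) mod 360
= 388 mod 360
= 28°


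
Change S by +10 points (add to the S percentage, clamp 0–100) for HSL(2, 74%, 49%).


Original S = 74%
Adjustment = +10 percentage points
New S = 74 + (10) = 84
Clamp to [0, 100] → 84
= HSL(2°, 84%, 49%)


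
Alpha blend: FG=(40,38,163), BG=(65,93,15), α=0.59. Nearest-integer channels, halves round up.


C = α×F + (1-α)×B, with 1-α = 0.41
R: 0.59×40 + 0.41×65 = 23.60 + 26.65 = 50.25 → 50
G: 0.59×38 + 0.41×93 = 22.42 + 38.13 = 60.55 → 61
B: 0.59×163 + 0.41×15 = 96.17 + 6.15 = 102.32 → 102
= RGB(50, 61, 102)


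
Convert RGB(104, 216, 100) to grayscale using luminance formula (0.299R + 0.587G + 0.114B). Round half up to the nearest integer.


Gray = 0.299×R + 0.587×G + 0.114×B
Gray = 0.299×104 + 0.587×216 + 0.114×100
Gray = 31.096 + 126.792 + 11.400
Gray = 169.288 → round half up → 169
Gray = 169


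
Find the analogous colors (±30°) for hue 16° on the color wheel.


Base hue: 16°
Left analog: (16 - 30) mod 360 = 346°
Right analog: (16 + 30) mod 360 = 46°
Analogous hues = 346° and 46°


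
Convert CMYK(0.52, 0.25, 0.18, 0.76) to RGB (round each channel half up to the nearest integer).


R = 255 × (1-C) × (1-K) = 255 × 0.48 × 0.24 = 29.376 → 29
G = 255 × (1-M) × (1-K) = 255 × 0.75 × 0.24 = 45.9 → 46
B = 255 × (1-Y) × (1-K) = 255 × 0.82 × 0.24 = 50.184 → 50
= RGB(29, 46, 50)


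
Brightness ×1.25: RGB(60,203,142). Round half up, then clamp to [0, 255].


Multiply each channel by 1.25, round half up, clamp to [0, 255]
R: 60×1.25 = 75
G: 203×1.25 = 253.75 → round → 254
B: 142×1.25 = 177.5 → round → 178
= RGB(75, 254, 178)


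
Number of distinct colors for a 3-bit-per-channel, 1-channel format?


Total bits = 3 bits/channel × 1 channels = 3 bits
Distinct colors = 2^3
= 8 colors


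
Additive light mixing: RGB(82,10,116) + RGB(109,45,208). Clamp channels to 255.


Additive: each channel = min(255, C₁+C₂)
R: 82+109 = 191 → 191
G: 10+45 = 55 → 55
B: 116+208 = 324 → 255
= RGB(191, 55, 255)


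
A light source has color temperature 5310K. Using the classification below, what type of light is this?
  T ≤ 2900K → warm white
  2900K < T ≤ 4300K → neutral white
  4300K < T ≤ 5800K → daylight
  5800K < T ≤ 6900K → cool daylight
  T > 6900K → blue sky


Temperature: 5310K
4300K < 5310K ≤ 5800K → daylight
Classification: daylight


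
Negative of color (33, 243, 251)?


Invert: (255-R, 255-G, 255-B)
R: 255-33 = 222
G: 255-243 = 12
B: 255-251 = 4
= RGB(222, 12, 4)


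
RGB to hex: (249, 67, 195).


R = 249 → F9 (hex)
G = 67 → 43 (hex)
B = 195 → C3 (hex)
Hex = #F943C3


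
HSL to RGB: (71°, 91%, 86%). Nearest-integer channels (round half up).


H=71°, S=0.91, L=0.86
C = (1-|2L-1|)×S = (1-|0.72|)×0.91 = 0.2548
H' = H/60 = 71/60 ≈ 1.1833; X = C×(1-|H' mod 2 - 1|) ≈ 0.2081
m = L - C/2 = 0.86 - 0.1274 = 0.7326
Sector ⌊H'⌋ = 1 → (R',G',B') = (≈0.2081, 0.2548, 0.0)
RGB = ((R'+m)×255, (G'+m)×255, (B'+m)×255) = (239.8751, 251.787, 186.813)
Round half up → RGB(240, 252, 187)


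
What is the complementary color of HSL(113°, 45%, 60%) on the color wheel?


Complement = opposite side of color wheel = hue + 180°
H' = (113 + 180) mod 360 = 293°
S and L unchanged.
= HSL(293°, 45%, 60%)


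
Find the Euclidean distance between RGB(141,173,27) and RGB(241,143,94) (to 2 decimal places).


d = √[(R₁-R₂)² + (G₁-G₂)² + (B₁-B₂)²]
d = √[(141-241)² + (173-143)² + (27-94)²]
d = √[10000 + 900 + 4489]
d = √15389
d ≈ 124.05


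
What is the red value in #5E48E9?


Color: #5E48E9
R = 5E = 94
G = 48 = 72
B = E9 = 233
Red = 94


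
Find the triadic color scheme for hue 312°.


Triadic: equally spaced at 120° intervals
H1 = 312°
H2 = (312 + 120) mod 360 = 72°
H3 = (312 + 240) mod 360 = 192°
Triadic = 312°, 72°, 192°


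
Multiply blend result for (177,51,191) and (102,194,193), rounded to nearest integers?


Multiply: C = A×B/255, rounded to nearest integer
R: 177×102/255 = 18054/255 ≈ 70.800 → 71
G: 51×194/255 = 9894/255 ≈ 38.800 → 39
B: 191×193/255 = 36863/255 ≈ 144.561 → 145
= RGB(71, 39, 145)


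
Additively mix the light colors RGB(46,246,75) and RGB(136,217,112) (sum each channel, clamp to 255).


Additive: each channel = min(255, C₁+C₂)
R: 46+136 = 182 → 182
G: 246+217 = 463 → 255
B: 75+112 = 187 → 187
= RGB(182, 255, 187)


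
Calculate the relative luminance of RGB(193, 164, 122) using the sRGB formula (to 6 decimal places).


Linearize each channel (sRGB transfer function): c = v/255; c_lin = c/12.92 if c ≤ 0.04045, else ((c+0.055)/1.055)^2.4
  R: 193/255 ≈ 0.756863 > 0.04045 → ((0.756863+0.055)/1.055)^2.4 ≈ 0.533276
  G: 164/255 ≈ 0.643137 > 0.04045 → ((0.643137+0.055)/1.055)^2.4 ≈ 0.371238
  B: 122/255 ≈ 0.478431 > 0.04045 → ((0.478431+0.055)/1.055)^2.4 ≈ 0.194618
R_lin = 0.533276, G_lin = 0.371238, B_lin = 0.194618
L = 0.2126×R + 0.7152×G + 0.0722×B
L = 0.2126×0.533276 + 0.7152×0.371238 + 0.0722×0.194618
L ≈ 0.392935


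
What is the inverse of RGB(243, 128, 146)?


Invert: (255-R, 255-G, 255-B)
R: 255-243 = 12
G: 255-128 = 127
B: 255-146 = 109
= RGB(12, 127, 109)


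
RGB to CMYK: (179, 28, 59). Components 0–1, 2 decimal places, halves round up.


R'=179/255≈0.7020, G'=28/255≈0.1098, B'=59/255≈0.2314
K = 1 - max(R',G',B') = 1 - 179/255 = 76/255 = 0.29803… → 0.30
(1-R'-K)/(1-K) simplifies to (max-R)/max with max = 179:
C = (179-179)/179 = 0/179 = 0 → 0.00
M = (179-28)/179 = 151/179 = 0.84357… → 0.84
Y = (179-59)/179 = 120/179 = 0.67039… → 0.67
= CMYK(0.00, 0.84, 0.67, 0.30)


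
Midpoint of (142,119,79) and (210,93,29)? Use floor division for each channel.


Midpoint: each channel = ⌊(C₁+C₂)/2⌋
R: ⌊(142+210)/2⌋ = 176
G: ⌊(119+93)/2⌋ = 106
B: ⌊(79+29)/2⌋ = 54
= RGB(176, 106, 54)


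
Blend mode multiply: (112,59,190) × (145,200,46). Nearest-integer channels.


Multiply: C = A×B/255, rounded to nearest integer
R: 112×145/255 = 16240/255 ≈ 63.686 → 64
G: 59×200/255 = 11800/255 ≈ 46.275 → 46
B: 190×46/255 = 8740/255 ≈ 34.275 → 34
= RGB(64, 46, 34)


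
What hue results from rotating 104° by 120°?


New hue = (H + rotation) mod 360
New hue = (104 + 120) mod 360
= 224 mod 360
= 224°


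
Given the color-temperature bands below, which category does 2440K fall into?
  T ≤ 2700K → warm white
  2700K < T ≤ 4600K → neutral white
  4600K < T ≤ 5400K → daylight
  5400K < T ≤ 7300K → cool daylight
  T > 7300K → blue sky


Temperature: 2440K
2440K ≤ 2700K → warm white
Classification: warm white


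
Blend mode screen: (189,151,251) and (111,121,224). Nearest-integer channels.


Screen: C = 255 - (255-A)×(255-B)/255, rounded to nearest integer
R: 255 - (255-189)×(255-111)/255 = 255 - 9504/255 ≈ 255 - 37.271 = 217.729 → 218
G: 255 - (255-151)×(255-121)/255 = 255 - 13936/255 ≈ 255 - 54.651 = 200.349 → 200
B: 255 - (255-251)×(255-224)/255 = 255 - 124/255 ≈ 255 - 0.486 = 254.514 → 255
= RGB(218, 200, 255)


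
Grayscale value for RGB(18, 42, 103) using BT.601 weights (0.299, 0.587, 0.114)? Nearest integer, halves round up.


Gray = 0.299×R + 0.587×G + 0.114×B
Gray = 0.299×18 + 0.587×42 + 0.114×103
Gray = 5.382 + 24.654 + 11.742
Gray = 41.778 → round half up → 42
Gray = 42


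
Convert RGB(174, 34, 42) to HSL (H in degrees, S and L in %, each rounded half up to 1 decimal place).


Normalize: R'=174/255≈0.6824, G'=34/255≈0.1333, B'=42/255≈0.1647
Max=174/255, Min=34/255, Δ=Max-Min=140/255
L = (Max+Min)/2 = (174+34)/510 = 208/510 = 0.40784… → L = 40.8%
L ≤ 0.5 → S = Δ/(Max+Min) = 140/(174+34) = 140/208 = 0.67307… → S = 67.3%
(the 1/255 factors cancel in S and H, so raw channel differences can be used)
Max is R' → H = 60 × (((G-B)/Δ) mod 6) = 60 × (((34-42)/140) mod 6)
  (-8)/140 = -0.0571…; negative, so add 6 → 5.9428…
  H = 60 × 5.9428… = 356.571…° → H = 356.6°
= HSL(356.6°, 67.3%, 40.8%)


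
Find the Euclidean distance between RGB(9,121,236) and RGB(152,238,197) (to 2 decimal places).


d = √[(R₁-R₂)² + (G₁-G₂)² + (B₁-B₂)²]
d = √[(9-152)² + (121-238)² + (236-197)²]
d = √[20449 + 13689 + 1521]
d = √35659
d ≈ 188.84


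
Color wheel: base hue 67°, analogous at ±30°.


Base hue: 67°
Left analog: (67 - 30) mod 360 = 37°
Right analog: (67 + 30) mod 360 = 97°
Analogous hues = 37° and 97°


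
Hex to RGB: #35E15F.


35 → 53 (R)
E1 → 225 (G)
5F → 95 (B)
= RGB(53, 225, 95)


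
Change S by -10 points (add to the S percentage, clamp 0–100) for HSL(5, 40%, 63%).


Original S = 40%
Adjustment = -10 percentage points
New S = 40 + (-10) = 30
Clamp to [0, 100] → 30
= HSL(5°, 30%, 63%)


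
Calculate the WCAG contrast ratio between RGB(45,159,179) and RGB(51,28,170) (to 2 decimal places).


Linearize each sRGB channel c=v/255: c/12.92 if c ≤ 0.04045 else ((c+0.055)/1.055)^2.4
L = 0.2126×R_lin + 0.7152×G_lin + 0.0722×B_lin
Color 1 (45,159,179):
  R=45: 45/255≈0.1765 > 0.04045 → ((0.1765+0.055)/1.055)^2.4 ≈ 0.02624
  G=159: 159/255≈0.6235 > 0.04045 → ((0.6235+0.055)/1.055)^2.4 ≈ 0.34670
  B=179: 179/255≈0.7020 > 0.04045 → ((0.7020+0.055)/1.055)^2.4 ≈ 0.45079
  L1 = 0.2126×0.02624 + 0.7152×0.34670 + 0.0722×0.45079 ≈ 0.28609
Color 2 (51,28,170):
  R=51: 51/255≈0.2000 > 0.04045 → ((0.2000+0.055)/1.055)^2.4 ≈ 0.03310
  G=28: 28/255≈0.1098 > 0.04045 → ((0.1098+0.055)/1.055)^2.4 ≈ 0.01161
  B=170: 170/255≈0.6667 > 0.04045 → ((0.6667+0.055)/1.055)^2.4 ≈ 0.40198
  L2 = 0.2126×0.03310 + 0.7152×0.01161 + 0.0722×0.40198 ≈ 0.04437
Lighter = 0.28609, Darker = 0.04437
Ratio = (L_lighter + 0.05) / (L_darker + 0.05)
Ratio = (0.28609 + 0.05) / (0.04437 + 0.05) = 0.33609 / 0.09437 ≈ 3.5615
Ratio ≈ 3.56:1


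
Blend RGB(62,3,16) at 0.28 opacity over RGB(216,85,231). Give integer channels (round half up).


C = α×F + (1-α)×B, with 1-α = 0.72
R: 0.28×62 + 0.72×216 = 17.36 + 155.52 = 172.88 → 173
G: 0.28×3 + 0.72×85 = 0.84 + 61.20 = 62.04 → 62
B: 0.28×16 + 0.72×231 = 4.48 + 166.32 = 170.80 → 171
= RGB(173, 62, 171)


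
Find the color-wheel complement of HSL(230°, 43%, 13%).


Complement = opposite side of color wheel = hue + 180°
H' = (230 + 180) mod 360 = 50°
S and L unchanged.
= HSL(50°, 43%, 13%)


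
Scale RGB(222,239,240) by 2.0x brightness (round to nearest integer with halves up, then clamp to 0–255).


Multiply each channel by 2.0, round half up, clamp to [0, 255]
R: 222×2.0 = 444 → clamp → 255
G: 239×2.0 = 478 → clamp → 255
B: 240×2.0 = 480 → clamp → 255
= RGB(255, 255, 255)


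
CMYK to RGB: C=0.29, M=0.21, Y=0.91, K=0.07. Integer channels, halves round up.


R = 255 × (1-C) × (1-K) = 255 × 0.71 × 0.93 = 168.3765 → 168
G = 255 × (1-M) × (1-K) = 255 × 0.79 × 0.93 = 187.3485 → 187
B = 255 × (1-Y) × (1-K) = 255 × 0.09 × 0.93 = 21.3435 → 21
= RGB(168, 187, 21)


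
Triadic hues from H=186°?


Triadic: equally spaced at 120° intervals
H1 = 186°
H2 = (186 + 120) mod 360 = 306°
H3 = (186 + 240) mod 360 = 66°
Triadic = 186°, 306°, 66°


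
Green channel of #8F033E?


Color: #8F033E
R = 8F = 143
G = 03 = 3
B = 3E = 62
Green = 3


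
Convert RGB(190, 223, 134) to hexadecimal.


R = 190 → BE (hex)
G = 223 → DF (hex)
B = 134 → 86 (hex)
Hex = #BEDF86


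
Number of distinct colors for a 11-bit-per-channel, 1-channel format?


Total bits = 11 bits/channel × 1 channels = 11 bits
Distinct colors = 2^11
= 2,048 colors


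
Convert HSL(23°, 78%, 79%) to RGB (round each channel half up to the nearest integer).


H=23°, S=0.78, L=0.79
C = (1-|2L-1|)×S = (1-|0.58|)×0.78 = 0.3276
H' = H/60 = 23/60 ≈ 0.3833; X = C×(1-|H' mod 2 - 1|) = 0.12558
m = L - C/2 = 0.79 - 0.1638 = 0.6262
Sector ⌊H'⌋ = 0 → (R',G',B') = (0.3276, 0.12558, 0.0)
RGB = ((R'+m)×255, (G'+m)×255, (B'+m)×255) = (243.219, 191.7039, 159.681)
Round half up → RGB(243, 192, 160)


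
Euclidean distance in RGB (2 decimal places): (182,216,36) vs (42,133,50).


d = √[(R₁-R₂)² + (G₁-G₂)² + (B₁-B₂)²]
d = √[(182-42)² + (216-133)² + (36-50)²]
d = √[19600 + 6889 + 196]
d = √26685
d ≈ 163.36


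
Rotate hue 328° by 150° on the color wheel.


New hue = (H + rotation) mod 360
New hue = (328 + 150) mod 360
= 478 mod 360
= 118°


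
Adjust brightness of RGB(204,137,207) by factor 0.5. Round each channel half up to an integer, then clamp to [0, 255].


Multiply each channel by 0.5, round half up, clamp to [0, 255]
R: 204×0.5 = 102
G: 137×0.5 = 68.5 → round → 69
B: 207×0.5 = 103.5 → round → 104
= RGB(102, 69, 104)


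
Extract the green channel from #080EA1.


Color: #080EA1
R = 08 = 8
G = 0E = 14
B = A1 = 161
Green = 14


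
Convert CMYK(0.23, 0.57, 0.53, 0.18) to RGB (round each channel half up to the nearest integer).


R = 255 × (1-C) × (1-K) = 255 × 0.77 × 0.82 = 161.007 → 161
G = 255 × (1-M) × (1-K) = 255 × 0.43 × 0.82 = 89.913 → 90
B = 255 × (1-Y) × (1-K) = 255 × 0.47 × 0.82 = 98.277 → 98
= RGB(161, 90, 98)


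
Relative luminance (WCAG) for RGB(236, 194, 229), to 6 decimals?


Linearize each channel (sRGB transfer function): c = v/255; c_lin = c/12.92 if c ≤ 0.04045, else ((c+0.055)/1.055)^2.4
  R: 236/255 ≈ 0.925490 > 0.04045 → ((0.925490+0.055)/1.055)^2.4 ≈ 0.838799
  G: 194/255 ≈ 0.760784 > 0.04045 → ((0.760784+0.055)/1.055)^2.4 ≈ 0.539479
  B: 229/255 ≈ 0.898039 > 0.04045 → ((0.898039+0.055)/1.055)^2.4 ≈ 0.783538
R_lin = 0.838799, G_lin = 0.539479, B_lin = 0.783538
L = 0.2126×R + 0.7152×G + 0.0722×B
L = 0.2126×0.838799 + 0.7152×0.539479 + 0.0722×0.783538
L ≈ 0.620736


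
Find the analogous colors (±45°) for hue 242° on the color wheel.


Base hue: 242°
Left analog: (242 - 45) mod 360 = 197°
Right analog: (242 + 45) mod 360 = 287°
Analogous hues = 197° and 287°


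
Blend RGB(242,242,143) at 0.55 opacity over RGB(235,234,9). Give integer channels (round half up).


C = α×F + (1-α)×B, with 1-α = 0.45
R: 0.55×242 + 0.45×235 = 133.10 + 105.75 = 238.85 → 239
G: 0.55×242 + 0.45×234 = 133.10 + 105.30 = 238.40 → 238
B: 0.55×143 + 0.45×9 = 78.65 + 4.05 = 82.70 → 83
= RGB(239, 238, 83)


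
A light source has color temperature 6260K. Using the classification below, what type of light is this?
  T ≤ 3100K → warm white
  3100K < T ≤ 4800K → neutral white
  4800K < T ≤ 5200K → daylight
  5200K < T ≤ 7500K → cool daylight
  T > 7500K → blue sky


Temperature: 6260K
5200K < 6260K ≤ 7500K → cool daylight
Classification: cool daylight


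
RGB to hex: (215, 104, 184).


R = 215 → D7 (hex)
G = 104 → 68 (hex)
B = 184 → B8 (hex)
Hex = #D768B8


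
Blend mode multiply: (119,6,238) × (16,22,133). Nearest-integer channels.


Multiply: C = A×B/255, rounded to nearest integer
R: 119×16/255 = 1904/255 ≈ 7.467 → 7
G: 6×22/255 = 132/255 ≈ 0.518 → 1
B: 238×133/255 = 31654/255 ≈ 124.133 → 124
= RGB(7, 1, 124)


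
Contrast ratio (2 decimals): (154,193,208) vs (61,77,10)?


Linearize each sRGB channel c=v/255: c/12.92 if c ≤ 0.04045 else ((c+0.055)/1.055)^2.4
L = 0.2126×R_lin + 0.7152×G_lin + 0.0722×B_lin
Color 1 (154,193,208):
  R=154: 154/255≈0.6039 > 0.04045 → ((0.6039+0.055)/1.055)^2.4 ≈ 0.32314
  G=193: 193/255≈0.7569 > 0.04045 → ((0.7569+0.055)/1.055)^2.4 ≈ 0.53328
  B=208: 208/255≈0.8157 > 0.04045 → ((0.8157+0.055)/1.055)^2.4 ≈ 0.63076
  L1 = 0.2126×0.32314 + 0.7152×0.53328 + 0.0722×0.63076 ≈ 0.49564
Color 2 (61,77,10):
  R=61: 61/255≈0.2392 > 0.04045 → ((0.2392+0.055)/1.055)^2.4 ≈ 0.04667
  G=77: 77/255≈0.3020 > 0.04045 → ((0.3020+0.055)/1.055)^2.4 ≈ 0.07421
  B=10: 10/255≈0.0392 ≤ 0.04045 → 0.0392/12.92 ≈ 0.00304
  L2 = 0.2126×0.04667 + 0.7152×0.07421 + 0.0722×0.00304 ≈ 0.06322
Lighter = 0.49564, Darker = 0.06322
Ratio = (L_lighter + 0.05) / (L_darker + 0.05)
Ratio = (0.49564 + 0.05) / (0.06322 + 0.05) = 0.54564 / 0.11322 ≈ 4.8194
Ratio ≈ 4.82:1


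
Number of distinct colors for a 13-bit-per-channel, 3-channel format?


Total bits = 13 bits/channel × 3 channels = 39 bits
Distinct colors = 2^39
= 549,755,813,888 colors


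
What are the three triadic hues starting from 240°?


Triadic: equally spaced at 120° intervals
H1 = 240°
H2 = (240 + 120) mod 360 = 0°
H3 = (240 + 240) mod 360 = 120°
Triadic = 240°, 0°, 120°


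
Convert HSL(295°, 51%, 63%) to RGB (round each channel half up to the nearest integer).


H=295°, S=0.51, L=0.63
C = (1-|2L-1|)×S = (1-|0.26|)×0.51 = 0.3774
H' = H/60 = 295/60 ≈ 4.9167; X = C×(1-|H' mod 2 - 1|) = 0.34595
m = L - C/2 = 0.63 - 0.1887 = 0.4413
Sector ⌊H'⌋ = 4 → (R',G',B') = (0.34595, 0.0, 0.3774)
RGB = ((R'+m)×255, (G'+m)×255, (B'+m)×255) = (200.74875, 112.5315, 208.7685)
Round half up → RGB(201, 113, 209)


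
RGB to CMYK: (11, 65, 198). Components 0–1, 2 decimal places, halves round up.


R'=11/255≈0.0431, G'=65/255≈0.2549, B'=198/255≈0.7765
K = 1 - max(R',G',B') = 1 - 198/255 = 57/255 = 0.22352… → 0.22
(1-R'-K)/(1-K) simplifies to (max-R)/max with max = 198:
C = (198-11)/198 = 187/198 = 0.94444… → 0.94
M = (198-65)/198 = 133/198 = 0.67171… → 0.67
Y = (198-198)/198 = 0/198 = 0 → 0.00
= CMYK(0.94, 0.67, 0.00, 0.22)


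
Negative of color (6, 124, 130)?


Invert: (255-R, 255-G, 255-B)
R: 255-6 = 249
G: 255-124 = 131
B: 255-130 = 125
= RGB(249, 131, 125)


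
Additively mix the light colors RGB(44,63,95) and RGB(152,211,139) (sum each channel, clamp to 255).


Additive: each channel = min(255, C₁+C₂)
R: 44+152 = 196 → 196
G: 63+211 = 274 → 255
B: 95+139 = 234 → 234
= RGB(196, 255, 234)


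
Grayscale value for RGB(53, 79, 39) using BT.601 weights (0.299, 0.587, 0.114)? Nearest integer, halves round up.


Gray = 0.299×R + 0.587×G + 0.114×B
Gray = 0.299×53 + 0.587×79 + 0.114×39
Gray = 15.847 + 46.373 + 4.446
Gray = 66.666 → round half up → 67
Gray = 67


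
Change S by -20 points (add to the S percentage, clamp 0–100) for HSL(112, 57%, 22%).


Original S = 57%
Adjustment = -20 percentage points
New S = 57 + (-20) = 37
Clamp to [0, 100] → 37
= HSL(112°, 37%, 22%)


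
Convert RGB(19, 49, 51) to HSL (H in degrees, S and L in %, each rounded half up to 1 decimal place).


Normalize: R'=19/255≈0.0745, G'=49/255≈0.1922, B'=51/255≈0.2000
Max=51/255, Min=19/255, Δ=Max-Min=32/255
L = (Max+Min)/2 = (51+19)/510 = 70/510 = 0.13725… → L = 13.7%
L ≤ 0.5 → S = Δ/(Max+Min) = 32/(51+19) = 32/70 = 0.45714… → S = 45.7%
(the 1/255 factors cancel in S and H, so raw channel differences can be used)
Max is B' → H = 60 × ((R-G)/Δ + 4) = 60 × ((19-49)/32 + 4)
  -30/32 + 4 = -0.9375 + 4 = 3.0625
  H = 60 × 3.0625 = 183.75° → H = 183.8°
= HSL(183.8°, 45.7%, 13.7%)


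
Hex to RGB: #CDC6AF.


CD → 205 (R)
C6 → 198 (G)
AF → 175 (B)
= RGB(205, 198, 175)


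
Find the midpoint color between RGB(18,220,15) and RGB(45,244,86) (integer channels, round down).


Midpoint: each channel = ⌊(C₁+C₂)/2⌋
R: ⌊(18+45)/2⌋ = 31
G: ⌊(220+244)/2⌋ = 232
B: ⌊(15+86)/2⌋ = 50
= RGB(31, 232, 50)


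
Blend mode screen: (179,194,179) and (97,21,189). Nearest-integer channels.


Screen: C = 255 - (255-A)×(255-B)/255, rounded to nearest integer
R: 255 - (255-179)×(255-97)/255 = 255 - 12008/255 ≈ 255 - 47.090 = 207.910 → 208
G: 255 - (255-194)×(255-21)/255 = 255 - 14274/255 ≈ 255 - 55.976 = 199.024 → 199
B: 255 - (255-179)×(255-189)/255 = 255 - 5016/255 ≈ 255 - 19.671 = 235.329 → 235
= RGB(208, 199, 235)


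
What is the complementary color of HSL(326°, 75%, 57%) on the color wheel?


Complement = opposite side of color wheel = hue + 180°
H' = (326 + 180) mod 360 = 146°
S and L unchanged.
= HSL(146°, 75%, 57%)


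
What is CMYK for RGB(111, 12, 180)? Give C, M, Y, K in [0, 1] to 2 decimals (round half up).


R'=111/255≈0.4353, G'=12/255≈0.0471, B'=180/255≈0.7059
K = 1 - max(R',G',B') = 1 - 180/255 = 75/255 = 0.29411… → 0.29
(1-R'-K)/(1-K) simplifies to (max-R)/max with max = 180:
C = (180-111)/180 = 69/180 = 0.38333… → 0.38
M = (180-12)/180 = 168/180 = 0.93333… → 0.93
Y = (180-180)/180 = 0/180 = 0 → 0.00
= CMYK(0.38, 0.93, 0.00, 0.29)


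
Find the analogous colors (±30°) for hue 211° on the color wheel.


Base hue: 211°
Left analog: (211 - 30) mod 360 = 181°
Right analog: (211 + 30) mod 360 = 241°
Analogous hues = 181° and 241°


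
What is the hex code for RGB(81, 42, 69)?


R = 81 → 51 (hex)
G = 42 → 2A (hex)
B = 69 → 45 (hex)
Hex = #512A45


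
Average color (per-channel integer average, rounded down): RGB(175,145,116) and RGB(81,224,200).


Midpoint: each channel = ⌊(C₁+C₂)/2⌋
R: ⌊(175+81)/2⌋ = 128
G: ⌊(145+224)/2⌋ = 184
B: ⌊(116+200)/2⌋ = 158
= RGB(128, 184, 158)


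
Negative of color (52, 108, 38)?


Invert: (255-R, 255-G, 255-B)
R: 255-52 = 203
G: 255-108 = 147
B: 255-38 = 217
= RGB(203, 147, 217)


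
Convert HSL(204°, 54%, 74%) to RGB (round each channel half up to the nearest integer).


H=204°, S=0.54, L=0.74
C = (1-|2L-1|)×S = (1-|0.48|)×0.54 = 0.2808
H' = H/60 = 204/60 ≈ 3.4000; X = C×(1-|H' mod 2 - 1|) = 0.16848
m = L - C/2 = 0.74 - 0.1404 = 0.5996
Sector ⌊H'⌋ = 3 → (R',G',B') = (0.0, 0.16848, 0.2808)
RGB = ((R'+m)×255, (G'+m)×255, (B'+m)×255) = (152.898, 195.8604, 224.502)
Round half up → RGB(153, 196, 225)


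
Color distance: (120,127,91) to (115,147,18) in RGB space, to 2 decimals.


d = √[(R₁-R₂)² + (G₁-G₂)² + (B₁-B₂)²]
d = √[(120-115)² + (127-147)² + (91-18)²]
d = √[25 + 400 + 5329]
d = √5754
d ≈ 75.86


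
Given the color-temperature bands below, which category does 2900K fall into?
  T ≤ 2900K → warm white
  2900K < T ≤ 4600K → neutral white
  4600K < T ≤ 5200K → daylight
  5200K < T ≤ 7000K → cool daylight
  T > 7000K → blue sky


Temperature: 2900K
2900K ≤ 2900K → warm white
Classification: warm white


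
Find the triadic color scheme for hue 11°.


Triadic: equally spaced at 120° intervals
H1 = 11°
H2 = (11 + 120) mod 360 = 131°
H3 = (11 + 240) mod 360 = 251°
Triadic = 11°, 131°, 251°


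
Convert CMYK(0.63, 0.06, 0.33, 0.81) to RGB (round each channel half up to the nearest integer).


R = 255 × (1-C) × (1-K) = 255 × 0.37 × 0.19 = 17.9265 → 18
G = 255 × (1-M) × (1-K) = 255 × 0.94 × 0.19 = 45.543 → 46
B = 255 × (1-Y) × (1-K) = 255 × 0.67 × 0.19 = 32.4615 → 32
= RGB(18, 46, 32)


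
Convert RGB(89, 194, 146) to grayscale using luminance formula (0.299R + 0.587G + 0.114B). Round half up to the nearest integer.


Gray = 0.299×R + 0.587×G + 0.114×B
Gray = 0.299×89 + 0.587×194 + 0.114×146
Gray = 26.611 + 113.878 + 16.644
Gray = 157.133 → round half up → 157
Gray = 157


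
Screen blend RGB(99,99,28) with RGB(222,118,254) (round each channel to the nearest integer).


Screen: C = 255 - (255-A)×(255-B)/255, rounded to nearest integer
R: 255 - (255-99)×(255-222)/255 = 255 - 5148/255 ≈ 255 - 20.188 = 234.812 → 235
G: 255 - (255-99)×(255-118)/255 = 255 - 21372/255 ≈ 255 - 83.812 = 171.188 → 171
B: 255 - (255-28)×(255-254)/255 = 255 - 227/255 ≈ 255 - 0.890 = 254.110 → 254
= RGB(235, 171, 254)


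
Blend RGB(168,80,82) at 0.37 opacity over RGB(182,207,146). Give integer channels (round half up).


C = α×F + (1-α)×B, with 1-α = 0.63
R: 0.37×168 + 0.63×182 = 62.16 + 114.66 = 176.82 → 177
G: 0.37×80 + 0.63×207 = 29.60 + 130.41 = 160.01 → 160
B: 0.37×82 + 0.63×146 = 30.34 + 91.98 = 122.32 → 122
= RGB(177, 160, 122)


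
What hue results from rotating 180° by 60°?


New hue = (H + rotation) mod 360
New hue = (180 + 60) mod 360
= 240 mod 360
= 240°


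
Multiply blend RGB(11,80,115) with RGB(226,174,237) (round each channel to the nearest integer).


Multiply: C = A×B/255, rounded to nearest integer
R: 11×226/255 = 2486/255 ≈ 9.749 → 10
G: 80×174/255 = 13920/255 ≈ 54.588 → 55
B: 115×237/255 = 27255/255 ≈ 106.882 → 107
= RGB(10, 55, 107)


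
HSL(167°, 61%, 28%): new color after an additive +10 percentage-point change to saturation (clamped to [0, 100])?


Original S = 61%
Adjustment = +10 percentage points
New S = 61 + (10) = 71
Clamp to [0, 100] → 71
= HSL(167°, 71%, 28%)


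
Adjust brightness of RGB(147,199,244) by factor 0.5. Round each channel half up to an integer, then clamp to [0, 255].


Multiply each channel by 0.5, round half up, clamp to [0, 255]
R: 147×0.5 = 73.5 → round → 74
G: 199×0.5 = 99.5 → round → 100
B: 244×0.5 = 122
= RGB(74, 100, 122)


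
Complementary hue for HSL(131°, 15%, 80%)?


Complement = opposite side of color wheel = hue + 180°
H' = (131 + 180) mod 360 = 311°
S and L unchanged.
= HSL(311°, 15%, 80%)


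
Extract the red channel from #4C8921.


Color: #4C8921
R = 4C = 76
G = 89 = 137
B = 21 = 33
Red = 76


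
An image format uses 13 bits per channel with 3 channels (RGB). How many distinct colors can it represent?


Total bits = 13 bits/channel × 3 channels = 39 bits
Distinct colors = 2^39
= 549,755,813,888 colors


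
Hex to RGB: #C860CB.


C8 → 200 (R)
60 → 96 (G)
CB → 203 (B)
= RGB(200, 96, 203)


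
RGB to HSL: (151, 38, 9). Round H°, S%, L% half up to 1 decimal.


Normalize: R'=151/255≈0.5922, G'=38/255≈0.1490, B'=9/255≈0.0353
Max=151/255, Min=9/255, Δ=Max-Min=142/255
L = (Max+Min)/2 = (151+9)/510 = 160/510 = 0.31372… → L = 31.4%
L ≤ 0.5 → S = Δ/(Max+Min) = 142/(151+9) = 142/160 = 0.8875 → S = 88.8%
(the 1/255 factors cancel in S and H, so raw channel differences can be used)
Max is R' → H = 60 × (((G-B)/Δ) mod 6) = 60 × (((38-9)/142) mod 6)
  29/142 = 0.2042…
  H = 60 × 0.2042… = 12.253…° → H = 12.3°
= HSL(12.3°, 88.8%, 31.4%)


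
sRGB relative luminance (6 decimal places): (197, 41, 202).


Linearize each channel (sRGB transfer function): c = v/255; c_lin = c/12.92 if c ≤ 0.04045, else ((c+0.055)/1.055)^2.4
  R: 197/255 ≈ 0.772549 > 0.04045 → ((0.772549+0.055)/1.055)^2.4 ≈ 0.558340
  G: 41/255 ≈ 0.160784 > 0.04045 → ((0.160784+0.055)/1.055)^2.4 ≈ 0.022174
  B: 202/255 ≈ 0.792157 > 0.04045 → ((0.792157+0.055)/1.055)^2.4 ≈ 0.590619
R_lin = 0.558340, G_lin = 0.022174, B_lin = 0.590619
L = 0.2126×R + 0.7152×G + 0.0722×B
L = 0.2126×0.558340 + 0.7152×0.022174 + 0.0722×0.590619
L ≈ 0.177205


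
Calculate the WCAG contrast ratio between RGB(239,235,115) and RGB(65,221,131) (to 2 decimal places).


Linearize each sRGB channel c=v/255: c/12.92 if c ≤ 0.04045 else ((c+0.055)/1.055)^2.4
L = 0.2126×R_lin + 0.7152×G_lin + 0.0722×B_lin
Color 1 (239,235,115):
  R=239: 239/255≈0.9373 > 0.04045 → ((0.9373+0.055)/1.055)^2.4 ≈ 0.86316
  G=235: 235/255≈0.9216 > 0.04045 → ((0.9216+0.055)/1.055)^2.4 ≈ 0.83077
  B=115: 115/255≈0.4510 > 0.04045 → ((0.4510+0.055)/1.055)^2.4 ≈ 0.17144
  L1 = 0.2126×0.86316 + 0.7152×0.83077 + 0.0722×0.17144 ≈ 0.79005
Color 2 (65,221,131):
  R=65: 65/255≈0.2549 > 0.04045 → ((0.2549+0.055)/1.055)^2.4 ≈ 0.05286
  G=221: 221/255≈0.8667 > 0.04045 → ((0.8667+0.055)/1.055)^2.4 ≈ 0.72306
  B=131: 131/255≈0.5137 > 0.04045 → ((0.5137+0.055)/1.055)^2.4 ≈ 0.22697
  L2 = 0.2126×0.05286 + 0.7152×0.72306 + 0.0722×0.22697 ≈ 0.54475
Lighter = 0.79005, Darker = 0.54475
Ratio = (L_lighter + 0.05) / (L_darker + 0.05)
Ratio = (0.79005 + 0.05) / (0.54475 + 0.05) = 0.84005 / 0.59475 ≈ 1.4124
Ratio ≈ 1.41:1


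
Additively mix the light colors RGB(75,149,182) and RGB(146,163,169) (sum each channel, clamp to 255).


Additive: each channel = min(255, C₁+C₂)
R: 75+146 = 221 → 221
G: 149+163 = 312 → 255
B: 182+169 = 351 → 255
= RGB(221, 255, 255)


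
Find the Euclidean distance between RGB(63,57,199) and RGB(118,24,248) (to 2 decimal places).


d = √[(R₁-R₂)² + (G₁-G₂)² + (B₁-B₂)²]
d = √[(63-118)² + (57-24)² + (199-248)²]
d = √[3025 + 1089 + 2401]
d = √6515
d ≈ 80.72


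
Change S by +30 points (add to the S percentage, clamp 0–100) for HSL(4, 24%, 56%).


Original S = 24%
Adjustment = +30 percentage points
New S = 24 + (30) = 54
Clamp to [0, 100] → 54
= HSL(4°, 54%, 56%)


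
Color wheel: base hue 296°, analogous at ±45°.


Base hue: 296°
Left analog: (296 - 45) mod 360 = 251°
Right analog: (296 + 45) mod 360 = 341°
Analogous hues = 251° and 341°


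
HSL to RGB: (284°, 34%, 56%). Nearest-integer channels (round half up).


H=284°, S=0.34, L=0.56
C = (1-|2L-1|)×S = (1-|0.12|)×0.34 = 0.2992
H' = H/60 = 284/60 ≈ 4.7333; X = C×(1-|H' mod 2 - 1|) ≈ 0.2194
m = L - C/2 = 0.56 - 0.1496 = 0.4104
Sector ⌊H'⌋ = 4 → (R',G',B') = (≈0.2194, 0.0, 0.2992)
RGB = ((R'+m)×255, (G'+m)×255, (B'+m)×255) = (160.6024, 104.652, 180.948)
Round half up → RGB(161, 105, 181)


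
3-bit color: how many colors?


Colors = 2^bits = 2^3
= 8 colors


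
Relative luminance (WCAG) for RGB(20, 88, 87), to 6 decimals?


Linearize each channel (sRGB transfer function): c = v/255; c_lin = c/12.92 if c ≤ 0.04045, else ((c+0.055)/1.055)^2.4
  R: 20/255 ≈ 0.078431 > 0.04045 → ((0.078431+0.055)/1.055)^2.4 ≈ 0.006995
  G: 88/255 ≈ 0.345098 > 0.04045 → ((0.345098+0.055)/1.055)^2.4 ≈ 0.097587
  B: 87/255 ≈ 0.341176 > 0.04045 → ((0.341176+0.055)/1.055)^2.4 ≈ 0.095307
R_lin = 0.006995, G_lin = 0.097587, B_lin = 0.095307
L = 0.2126×R + 0.7152×G + 0.0722×B
L = 0.2126×0.006995 + 0.7152×0.097587 + 0.0722×0.095307
L ≈ 0.078163


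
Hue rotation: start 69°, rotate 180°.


New hue = (H + rotation) mod 360
New hue = (69 + 180) mod 360
= 249 mod 360
= 249°


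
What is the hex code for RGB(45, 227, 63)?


R = 45 → 2D (hex)
G = 227 → E3 (hex)
B = 63 → 3F (hex)
Hex = #2DE33F


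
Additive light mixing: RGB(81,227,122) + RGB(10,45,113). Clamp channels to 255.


Additive: each channel = min(255, C₁+C₂)
R: 81+10 = 91 → 91
G: 227+45 = 272 → 255
B: 122+113 = 235 → 235
= RGB(91, 255, 235)


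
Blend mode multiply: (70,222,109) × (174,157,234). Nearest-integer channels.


Multiply: C = A×B/255, rounded to nearest integer
R: 70×174/255 = 12180/255 ≈ 47.765 → 48
G: 222×157/255 = 34854/255 ≈ 136.682 → 137
B: 109×234/255 = 25506/255 ≈ 100.024 → 100
= RGB(48, 137, 100)


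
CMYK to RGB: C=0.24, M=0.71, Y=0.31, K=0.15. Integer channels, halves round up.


R = 255 × (1-C) × (1-K) = 255 × 0.76 × 0.85 = 164.73 → 165
G = 255 × (1-M) × (1-K) = 255 × 0.29 × 0.85 = 62.8575 → 63
B = 255 × (1-Y) × (1-K) = 255 × 0.69 × 0.85 = 149.5575 → 150
= RGB(165, 63, 150)


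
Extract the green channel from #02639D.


Color: #02639D
R = 02 = 2
G = 63 = 99
B = 9D = 157
Green = 99


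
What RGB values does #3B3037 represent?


3B → 59 (R)
30 → 48 (G)
37 → 55 (B)
= RGB(59, 48, 55)


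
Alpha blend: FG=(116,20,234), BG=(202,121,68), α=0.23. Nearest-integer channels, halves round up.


C = α×F + (1-α)×B, with 1-α = 0.77
R: 0.23×116 + 0.77×202 = 26.68 + 155.54 = 182.22 → 182
G: 0.23×20 + 0.77×121 = 4.60 + 93.17 = 97.77 → 98
B: 0.23×234 + 0.77×68 = 53.82 + 52.36 = 106.18 → 106
= RGB(182, 98, 106)


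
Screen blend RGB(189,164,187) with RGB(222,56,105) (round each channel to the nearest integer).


Screen: C = 255 - (255-A)×(255-B)/255, rounded to nearest integer
R: 255 - (255-189)×(255-222)/255 = 255 - 2178/255 ≈ 255 - 8.541 = 246.459 → 246
G: 255 - (255-164)×(255-56)/255 = 255 - 18109/255 ≈ 255 - 71.016 = 183.984 → 184
B: 255 - (255-187)×(255-105)/255 = 255 - 10200/255 ≈ 255 - 40.000 = 215.000 → 215
= RGB(246, 184, 215)
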